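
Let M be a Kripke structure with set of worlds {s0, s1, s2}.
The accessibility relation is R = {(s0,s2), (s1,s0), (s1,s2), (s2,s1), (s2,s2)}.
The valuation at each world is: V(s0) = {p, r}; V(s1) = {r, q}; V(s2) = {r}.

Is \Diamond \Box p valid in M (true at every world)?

No

Recall that \Box ψ holds at a world iff ψ holds at every accessible world, and \Diamond ψ holds iff ψ holds at some accessible world.
Let φ = \Diamond \Box p. Evaluate φ at each world:
  s0 (successors {s2}): φ is false.
  s1 (successors {s0, s2}): φ is false.
  s2 (successors {s1, s2}): φ is false.
Detail at s0 (counterexample):
  At s0: \Diamond \Box p requires \Box p at some successor in {s2}.
    At s2: \Box p is false.
  So \Diamond \Box p is false at s0.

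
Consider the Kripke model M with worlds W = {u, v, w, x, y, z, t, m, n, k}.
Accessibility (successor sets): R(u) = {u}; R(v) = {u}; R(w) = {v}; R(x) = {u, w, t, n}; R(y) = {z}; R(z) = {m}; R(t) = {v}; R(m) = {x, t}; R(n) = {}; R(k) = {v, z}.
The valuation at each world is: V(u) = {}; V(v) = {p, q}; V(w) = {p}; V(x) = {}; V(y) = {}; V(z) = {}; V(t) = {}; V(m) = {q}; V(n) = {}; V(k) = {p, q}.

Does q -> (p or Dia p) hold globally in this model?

Recall that Dia ψ holds at a world iff ψ holds at some accessible world.
Let φ = q -> (p or Dia p). Evaluate φ at each world:
  u (successors {u}): φ is true.
  v (successors {u}): φ is true.
  w (successors {v}): φ is true.
  x (successors {u, w, t, n}): φ is true.
  y (successors {z}): φ is true.
  z (successors {m}): φ is true.
  t (successors {v}): φ is true.
  m (successors {x, t}): φ is false.
  n (successors ∅): φ is true.
  k (successors {v, z}): φ is true.
Detail at m (counterexample):
  At m: q is true, p or Dia p is false, so q -> (p or Dia p) is false.
    At m: p is false, Dia p is false, so p or Dia p is false.
      At m: Dia p requires p at some successor in {x, t}.
        At x: p is false.
        At t: p is false.
      So Dia p is false at m.

No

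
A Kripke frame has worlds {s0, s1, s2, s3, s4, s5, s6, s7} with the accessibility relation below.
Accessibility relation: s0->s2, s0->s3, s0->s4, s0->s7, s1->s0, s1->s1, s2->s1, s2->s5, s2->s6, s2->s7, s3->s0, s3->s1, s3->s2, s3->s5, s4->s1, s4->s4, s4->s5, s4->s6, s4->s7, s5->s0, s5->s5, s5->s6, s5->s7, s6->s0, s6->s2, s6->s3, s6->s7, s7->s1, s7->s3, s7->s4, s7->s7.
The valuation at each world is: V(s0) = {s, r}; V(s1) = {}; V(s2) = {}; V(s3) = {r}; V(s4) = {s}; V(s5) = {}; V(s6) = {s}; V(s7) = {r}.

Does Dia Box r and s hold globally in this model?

Recall that Box ψ holds at a world iff ψ holds at every accessible world, and Dia ψ holds iff ψ holds at some accessible world.
Let φ = Dia Box r and s. Evaluate φ at each world:
  s0 (successors {s2, s3, s4, s7}): φ is false.
  s1 (successors {s0, s1}): φ is false.
  s2 (successors {s1, s5, s6, s7}): φ is false.
  s3 (successors {s0, s1, s2, s5}): φ is false.
  s4 (successors {s1, s4, s5, s6, s7}): φ is false.
  s5 (successors {s0, s5, s6, s7}): φ is false.
  s6 (successors {s0, s2, s3, s7}): φ is false.
  s7 (successors {s1, s3, s4, s7}): φ is false.
Detail at s0 (counterexample):
  At s0: Dia Box r is false, s is true, so Dia Box r and s is false.
    At s0: Dia Box r requires Box r at some successor in {s2, s3, s4, s7}.
      At s2: Box r is false.
      At s3: Box r is false.
      At s4: Box r is false.
      At s7: Box r is false.
    So Dia Box r is false at s0.

No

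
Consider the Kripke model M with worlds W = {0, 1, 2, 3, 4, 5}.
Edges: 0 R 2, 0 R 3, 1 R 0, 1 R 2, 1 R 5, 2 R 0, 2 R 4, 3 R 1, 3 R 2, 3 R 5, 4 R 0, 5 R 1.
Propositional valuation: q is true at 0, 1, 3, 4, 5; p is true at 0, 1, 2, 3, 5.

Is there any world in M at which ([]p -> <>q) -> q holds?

Yes

Let φ = ([]p -> <>q) -> q. Evaluate φ at each world:
  0 (successors {2, 3}): φ is true.
  1 (successors {0, 2, 5}): φ is true.
  2 (successors {0, 4}): φ is false.
  3 (successors {1, 2, 5}): φ is true.
  4 (successors {0}): φ is true.
  5 (successors {1}): φ is true.
Detail at 0 (witness):
  At 0: []p -> <>q is true, q is true, so ([]p -> <>q) -> q is true.
    At 0: []p is true, <>q is true, so []p -> <>q is true.
      At 0: []p requires p at every successor {2, 3}.
        At 2: p is true.
        At 3: p is true.
      So []p is true at 0.
      At 0: <>q requires q at some successor in {2, 3}.
        q holds at 3, so <>q is true at 0.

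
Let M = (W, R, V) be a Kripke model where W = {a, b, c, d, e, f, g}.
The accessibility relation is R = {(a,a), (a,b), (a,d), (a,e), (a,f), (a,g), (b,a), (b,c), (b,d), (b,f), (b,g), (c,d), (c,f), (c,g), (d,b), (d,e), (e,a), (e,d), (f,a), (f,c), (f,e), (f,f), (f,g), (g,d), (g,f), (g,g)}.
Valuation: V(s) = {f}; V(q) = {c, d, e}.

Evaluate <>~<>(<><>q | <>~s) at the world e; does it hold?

No

At e: <>~<>(<><>q | <>~s) requires ~<>(<><>q | <>~s) at some successor in {a, d}.
  At a: ~<>(<><>q | <>~s) is false.
  At d: ~<>(<><>q | <>~s) is false.
So <>~<>(<><>q | <>~s) is false at e.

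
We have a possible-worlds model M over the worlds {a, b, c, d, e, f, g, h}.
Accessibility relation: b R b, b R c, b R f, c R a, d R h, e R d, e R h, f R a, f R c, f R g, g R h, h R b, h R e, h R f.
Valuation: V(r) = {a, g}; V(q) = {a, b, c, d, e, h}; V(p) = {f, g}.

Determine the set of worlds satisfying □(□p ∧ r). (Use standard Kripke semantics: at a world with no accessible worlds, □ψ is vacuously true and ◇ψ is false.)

Let φ = □(□p ∧ r). Evaluate φ at each world:
  a (successors ∅): φ is true.
  b (successors {b, c, f}): φ is false.
  c (successors {a}): φ is true.
  d (successors {h}): φ is false.
  e (successors {d, h}): φ is false.
  f (successors {a, c, g}): φ is false.
  g (successors {h}): φ is false.
  h (successors {b, e, f}): φ is false.
For instance, at e:
  At e: □(□p ∧ r) requires □p ∧ r at every successor {d, h}.
    □p ∧ r fails at d, so □(□p ∧ r) is false at e.
      At d: □p is false, r is false, so □p ∧ r is false.
Satisfying worlds: {a, c}

a, c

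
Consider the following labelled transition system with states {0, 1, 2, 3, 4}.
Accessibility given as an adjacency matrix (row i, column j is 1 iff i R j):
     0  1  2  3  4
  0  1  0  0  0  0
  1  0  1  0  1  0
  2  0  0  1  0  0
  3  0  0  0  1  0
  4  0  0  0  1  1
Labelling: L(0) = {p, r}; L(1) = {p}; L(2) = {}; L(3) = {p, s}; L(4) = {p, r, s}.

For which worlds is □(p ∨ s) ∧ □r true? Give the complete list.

Let φ = □(p ∨ s) ∧ □r. Evaluate φ at each world:
  0 (successors {0}): φ is true.
  1 (successors {1, 3}): φ is false.
  2 (successors {2}): φ is false.
  3 (successors {3}): φ is false.
  4 (successors {3, 4}): φ is false.
For instance, at 3:
  At 3: □(p ∨ s) is true, □r is false, so □(p ∨ s) ∧ □r is false.
    At 3: □(p ∨ s) requires p ∨ s at every successor {3}.
      At 3: p ∨ s is true.
    So □(p ∨ s) is true at 3.
    At 3: □r requires r at every successor {3}.
      r fails at 3, so □r is false at 3.
Satisfying worlds: {0}

0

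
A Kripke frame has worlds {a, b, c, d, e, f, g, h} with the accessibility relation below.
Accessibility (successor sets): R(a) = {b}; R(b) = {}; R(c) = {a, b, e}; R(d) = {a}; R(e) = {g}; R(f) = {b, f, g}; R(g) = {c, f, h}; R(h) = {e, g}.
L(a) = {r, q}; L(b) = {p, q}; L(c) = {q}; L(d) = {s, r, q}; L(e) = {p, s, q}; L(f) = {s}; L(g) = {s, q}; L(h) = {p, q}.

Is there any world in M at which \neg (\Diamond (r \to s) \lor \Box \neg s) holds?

Recall that \Box ψ holds at a world iff ψ holds at every accessible world, and \Diamond ψ holds iff ψ holds at some accessible world.
Let φ = \neg (\Diamond (r \to s) \lor \Box \neg s). Evaluate φ at each world:
  a (successors {b}): φ is false.
  b (successors ∅): φ is false.
  c (successors {a, b, e}): φ is false.
  d (successors {a}): φ is false.
  e (successors {g}): φ is false.
  f (successors {b, f, g}): φ is false.
  g (successors {c, f, h}): φ is false.
  h (successors {e, g}): φ is false.
For instance, at h:
  At h: \Diamond (r \to s) \lor \Box \neg s is true, so \neg (\Diamond (r \to s) \lor \Box \neg s) is false.
    At h: \Diamond (r \to s) is true, \Box \neg s is false, so \Diamond (r \to s) \lor \Box \neg s is true.
      At h: \Diamond (r \to s) requires r \to s at some successor in {e, g}.
        r \to s holds at e, so \Diamond (r \to s) is true at h.
      At h: \Box \neg s requires \neg s at every successor {e, g}.
        \neg s fails at e, so \Box \neg s is false at h.

No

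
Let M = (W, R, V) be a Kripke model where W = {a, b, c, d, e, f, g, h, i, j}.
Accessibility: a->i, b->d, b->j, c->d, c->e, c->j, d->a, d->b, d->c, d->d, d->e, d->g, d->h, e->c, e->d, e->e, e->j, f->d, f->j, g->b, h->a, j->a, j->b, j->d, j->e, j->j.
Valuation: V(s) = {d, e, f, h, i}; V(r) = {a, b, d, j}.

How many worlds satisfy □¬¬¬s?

Let φ = □¬¬¬s. Evaluate φ at each world:
  a (successors {i}): φ is false.
  b (successors {d, j}): φ is false.
  c (successors {d, e, j}): φ is false.
  d (successors {a, b, c, d, e, g, h}): φ is false.
  e (successors {c, d, e, j}): φ is false.
  f (successors {d, j}): φ is false.
  g (successors {b}): φ is true.
  h (successors {a}): φ is true.
  i (successors ∅): φ is true.
  j (successors {a, b, d, e, j}): φ is false.
For instance, at j:
  At j: □¬¬¬s requires ¬¬¬s at every successor {a, b, d, e, j}.
    ¬¬¬s fails at d, so □¬¬¬s is false at j.
Satisfying worlds: {g, h, i}

3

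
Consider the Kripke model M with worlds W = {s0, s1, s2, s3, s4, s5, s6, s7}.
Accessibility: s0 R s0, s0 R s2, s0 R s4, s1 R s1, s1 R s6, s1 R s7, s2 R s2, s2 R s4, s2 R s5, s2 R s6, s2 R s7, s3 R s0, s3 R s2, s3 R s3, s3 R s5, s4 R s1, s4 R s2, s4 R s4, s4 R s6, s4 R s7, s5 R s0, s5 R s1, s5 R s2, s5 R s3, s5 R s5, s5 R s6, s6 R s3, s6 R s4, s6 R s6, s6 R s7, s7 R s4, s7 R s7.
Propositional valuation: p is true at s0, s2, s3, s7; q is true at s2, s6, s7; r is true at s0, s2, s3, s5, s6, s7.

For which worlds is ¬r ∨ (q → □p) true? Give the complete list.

s0, s1, s3, s4, s5

Let φ = ¬r ∨ (q → □p). Evaluate φ at each world:
  s0 (successors {s0, s2, s4}): φ is true.
  s1 (successors {s1, s6, s7}): φ is true.
  s2 (successors {s2, s4, s5, s6, s7}): φ is false.
  s3 (successors {s0, s2, s3, s5}): φ is true.
  s4 (successors {s1, s2, s4, s6, s7}): φ is true.
  s5 (successors {s0, s1, s2, s3, s5, s6}): φ is true.
  s6 (successors {s3, s4, s6, s7}): φ is false.
  s7 (successors {s4, s7}): φ is false.
For instance, at s3:
  At s3: ¬r is false, q → □p is true, so ¬r ∨ (q → □p) is true.
    At s3: q is false, □p is false, so q → □p is true.
      At s3: □p requires p at every successor {s0, s2, s3, s5}.
        p fails at s5, so □p is false at s3.
Satisfying worlds: {s0, s1, s3, s4, s5}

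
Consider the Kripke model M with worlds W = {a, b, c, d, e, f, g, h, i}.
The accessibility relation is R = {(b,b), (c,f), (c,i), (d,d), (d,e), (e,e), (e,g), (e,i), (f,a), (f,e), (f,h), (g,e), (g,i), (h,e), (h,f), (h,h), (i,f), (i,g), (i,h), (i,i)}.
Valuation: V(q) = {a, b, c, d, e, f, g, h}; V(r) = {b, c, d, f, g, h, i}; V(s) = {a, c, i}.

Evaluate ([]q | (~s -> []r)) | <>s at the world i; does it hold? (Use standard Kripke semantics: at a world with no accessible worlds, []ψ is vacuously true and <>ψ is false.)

Yes

At i: []q | (~s -> []r) is true, <>s is true, so ([]q | (~s -> []r)) | <>s is true.
  At i: []q is false, ~s -> []r is true, so []q | (~s -> []r) is true.
    At i: []q requires q at every successor {f, g, h, i}.
      q fails at i, so []q is false at i.
    At i: ~s is false, []r is true, so ~s -> []r is true.
      At i: []r requires r at every successor {f, g, h, i}.
        At f: r is true.
        At g: r is true.
        At h: r is true.
        At i: r is true.
      So []r is true at i.
  At i: <>s requires s at some successor in {f, g, h, i}.
    s holds at i, so <>s is true at i.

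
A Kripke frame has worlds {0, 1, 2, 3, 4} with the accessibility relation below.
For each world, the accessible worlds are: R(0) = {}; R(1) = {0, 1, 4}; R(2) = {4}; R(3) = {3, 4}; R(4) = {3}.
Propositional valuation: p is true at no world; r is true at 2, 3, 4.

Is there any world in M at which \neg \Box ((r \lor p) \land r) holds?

Yes

Let φ = \neg \Box ((r \lor p) \land r). Evaluate φ at each world:
  0 (successors ∅): φ is false.
  1 (successors {0, 1, 4}): φ is true.
  2 (successors {4}): φ is false.
  3 (successors {3, 4}): φ is false.
  4 (successors {3}): φ is false.
Detail at 1 (witness):
  At 1: \Box ((r \lor p) \land r) is false, so \neg \Box ((r \lor p) \land r) is true.
    At 1: \Box ((r \lor p) \land r) requires (r \lor p) \land r at every successor {0, 1, 4}.
      (r \lor p) \land r fails at 0, so \Box ((r \lor p) \land r) is false at 1.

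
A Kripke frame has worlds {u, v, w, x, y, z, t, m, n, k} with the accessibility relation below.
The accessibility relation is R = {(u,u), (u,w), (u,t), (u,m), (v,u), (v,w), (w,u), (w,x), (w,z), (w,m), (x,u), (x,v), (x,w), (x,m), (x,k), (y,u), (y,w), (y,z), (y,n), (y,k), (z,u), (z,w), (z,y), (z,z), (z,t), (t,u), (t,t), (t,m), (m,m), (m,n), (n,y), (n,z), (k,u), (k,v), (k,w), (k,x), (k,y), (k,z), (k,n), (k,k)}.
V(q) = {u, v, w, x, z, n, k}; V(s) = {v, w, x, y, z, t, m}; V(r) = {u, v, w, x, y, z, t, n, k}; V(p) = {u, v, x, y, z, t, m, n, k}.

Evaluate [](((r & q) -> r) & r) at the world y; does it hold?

Yes

Recall that []ψ holds at a world iff ψ holds at every accessible world, and <>ψ holds iff ψ holds at some accessible world.
At y: [](((r & q) -> r) & r) requires ((r & q) -> r) & r at every successor {u, w, z, n, k}.
  At u: ((r & q) -> r) & r is true.
  At w: ((r & q) -> r) & r is true.
  At z: ((r & q) -> r) & r is true.
  At n: ((r & q) -> r) & r is true.
  At k: ((r & q) -> r) & r is true.
So [](((r & q) -> r) & r) is true at y.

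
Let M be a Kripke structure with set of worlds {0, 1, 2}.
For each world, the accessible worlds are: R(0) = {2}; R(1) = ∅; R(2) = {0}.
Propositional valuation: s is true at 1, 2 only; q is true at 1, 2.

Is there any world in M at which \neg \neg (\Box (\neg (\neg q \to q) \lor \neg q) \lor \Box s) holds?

Yes

Recall that \Box ψ holds at a world iff ψ holds at every accessible world, and \Diamond ψ holds iff ψ holds at some accessible world.
Let φ = \neg \neg (\Box (\neg (\neg q \to q) \lor \neg q) \lor \Box s). Evaluate φ at each world:
  0 (successors {2}): φ is true.
  1 (successors ∅): φ is true.
  2 (successors {0}): φ is true.
Detail at 0 (witness):
  At 0: \neg (\Box (\neg (\neg q \to q) \lor \neg q) \lor \Box s) is false, so \neg \neg (\Box (\neg (\neg q \to q) \lor \neg q) \lor \Box s) is true.
    At 0: \Box (\neg (\neg q \to q) \lor \neg q) \lor \Box s is true, so \neg (\Box (\neg (\neg q \to q) \lor \neg q) \lor \Box s) is false.
      At 0: \Box (\neg (\neg q \to q) \lor \neg q) is false, \Box s is true, so \Box (\neg (\neg q \to q) \lor \neg q) \lor \Box s is true.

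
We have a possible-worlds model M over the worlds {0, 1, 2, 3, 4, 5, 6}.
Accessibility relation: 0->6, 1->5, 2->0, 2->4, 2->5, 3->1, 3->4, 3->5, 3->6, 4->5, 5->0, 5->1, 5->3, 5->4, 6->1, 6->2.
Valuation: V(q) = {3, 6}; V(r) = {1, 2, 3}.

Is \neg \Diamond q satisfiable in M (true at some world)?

Yes

Let φ = \neg \Diamond q. Evaluate φ at each world:
  0 (successors {6}): φ is false.
  1 (successors {5}): φ is true.
  2 (successors {0, 4, 5}): φ is true.
  3 (successors {1, 4, 5, 6}): φ is false.
  4 (successors {5}): φ is true.
  5 (successors {0, 1, 3, 4}): φ is false.
  6 (successors {1, 2}): φ is true.
Detail at 1 (witness):
  At 1: \Diamond q is false, so \neg \Diamond q is true.
    At 1: \Diamond q requires q at some successor in {5}.
      At 5: q is false.
    So \Diamond q is false at 1.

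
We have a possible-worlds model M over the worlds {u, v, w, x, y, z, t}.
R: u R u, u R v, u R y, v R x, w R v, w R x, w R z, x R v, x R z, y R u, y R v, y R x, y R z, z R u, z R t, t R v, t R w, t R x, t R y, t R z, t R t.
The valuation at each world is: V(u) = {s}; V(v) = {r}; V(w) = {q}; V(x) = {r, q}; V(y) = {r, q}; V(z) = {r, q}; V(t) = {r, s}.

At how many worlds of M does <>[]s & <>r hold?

Let φ = <>[]s & <>r. Evaluate φ at each world:
  u (successors {u, v, y}): φ is false.
  v (successors {x}): φ is false.
  w (successors {v, x, z}): φ is true.
  x (successors {v, z}): φ is true.
  y (successors {u, v, x, z}): φ is true.
  z (successors {u, t}): φ is false.
  t (successors {v, w, x, y, z, t}): φ is true.
For instance, at z:
  At z: <>[]s is false, <>r is true, so <>[]s & <>r is false.
    At z: <>[]s requires []s at some successor in {u, t}.
      At u: []s is false.
      At t: []s is false.
    So <>[]s is false at z.
    At z: <>r requires r at some successor in {u, t}.
      r holds at t, so <>r is true at z.
Satisfying worlds: {w, x, y, t}

4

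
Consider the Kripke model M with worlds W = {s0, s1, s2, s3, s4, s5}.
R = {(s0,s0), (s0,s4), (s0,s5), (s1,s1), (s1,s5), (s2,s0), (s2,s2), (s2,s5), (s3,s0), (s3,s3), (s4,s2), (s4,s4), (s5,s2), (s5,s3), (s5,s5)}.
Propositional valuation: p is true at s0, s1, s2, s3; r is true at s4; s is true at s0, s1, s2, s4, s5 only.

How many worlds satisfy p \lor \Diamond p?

6

Recall that \Diamond ψ holds at a world iff ψ holds at some accessible world.
Let φ = p \lor \Diamond p. Evaluate φ at each world:
  s0 (successors {s0, s4, s5}): φ is true.
  s1 (successors {s1, s5}): φ is true.
  s2 (successors {s0, s2, s5}): φ is true.
  s3 (successors {s0, s3}): φ is true.
  s4 (successors {s2, s4}): φ is true.
  s5 (successors {s2, s3, s5}): φ is true.
For instance, at s4:
  At s4: p is false, \Diamond p is true, so p \lor \Diamond p is true.
    At s4: \Diamond p requires p at some successor in {s2, s4}.
      p holds at s2, so \Diamond p is true at s4.
Satisfying worlds: {s0, s1, s2, s3, s4, s5}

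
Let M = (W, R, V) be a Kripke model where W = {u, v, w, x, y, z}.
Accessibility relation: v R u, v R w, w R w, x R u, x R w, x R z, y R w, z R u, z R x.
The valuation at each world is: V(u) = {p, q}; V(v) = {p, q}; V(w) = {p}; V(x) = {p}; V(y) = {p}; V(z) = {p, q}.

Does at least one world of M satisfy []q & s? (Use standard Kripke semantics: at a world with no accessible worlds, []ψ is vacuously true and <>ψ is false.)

No

Let φ = []q & s. Evaluate φ at each world:
  u (successors ∅): φ is false.
  v (successors {u, w}): φ is false.
  w (successors {w}): φ is false.
  x (successors {u, w, z}): φ is false.
  y (successors {w}): φ is false.
  z (successors {u, x}): φ is false.
For instance, at w:
  At w: []q is false, s is false, so []q & s is false.
    At w: []q requires q at every successor {w}.
      q fails at w, so []q is false at w.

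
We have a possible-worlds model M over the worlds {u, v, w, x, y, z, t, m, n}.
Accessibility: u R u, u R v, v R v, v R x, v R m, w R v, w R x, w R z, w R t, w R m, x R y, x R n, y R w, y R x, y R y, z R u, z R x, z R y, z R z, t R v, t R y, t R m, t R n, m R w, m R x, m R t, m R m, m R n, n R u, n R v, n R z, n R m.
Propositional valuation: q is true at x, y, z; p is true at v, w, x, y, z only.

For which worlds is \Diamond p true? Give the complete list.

u, v, w, x, y, z, t, m, n

Recall that \Diamond ψ holds at a world iff ψ holds at some accessible world.
Let φ = \Diamond p. Evaluate φ at each world:
  u (successors {u, v}): φ is true.
  v (successors {v, x, m}): φ is true.
  w (successors {v, x, z, t, m}): φ is true.
  x (successors {y, n}): φ is true.
  y (successors {w, x, y}): φ is true.
  z (successors {u, x, y, z}): φ is true.
  t (successors {v, y, m, n}): φ is true.
  m (successors {w, x, t, m, n}): φ is true.
  n (successors {u, v, z, m}): φ is true.
For instance, at z:
  At z: \Diamond p requires p at some successor in {u, x, y, z}.
    p holds at x, so \Diamond p is true at z.
Satisfying worlds: {u, v, w, x, y, z, t, m, n}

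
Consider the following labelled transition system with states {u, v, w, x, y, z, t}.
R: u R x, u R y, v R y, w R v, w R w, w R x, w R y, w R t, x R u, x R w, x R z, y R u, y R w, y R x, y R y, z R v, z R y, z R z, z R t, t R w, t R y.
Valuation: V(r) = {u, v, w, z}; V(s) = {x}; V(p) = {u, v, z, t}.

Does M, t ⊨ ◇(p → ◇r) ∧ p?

Yes

Recall that ◇ψ holds at a world iff ψ holds at some accessible world.
At t: ◇(p → ◇r) is true, p is true, so ◇(p → ◇r) ∧ p is true.
  At t: ◇(p → ◇r) requires p → ◇r at some successor in {w, y}.
    p → ◇r holds at w, so ◇(p → ◇r) is true at t.
      At w: p is false, ◇r is true, so p → ◇r is true.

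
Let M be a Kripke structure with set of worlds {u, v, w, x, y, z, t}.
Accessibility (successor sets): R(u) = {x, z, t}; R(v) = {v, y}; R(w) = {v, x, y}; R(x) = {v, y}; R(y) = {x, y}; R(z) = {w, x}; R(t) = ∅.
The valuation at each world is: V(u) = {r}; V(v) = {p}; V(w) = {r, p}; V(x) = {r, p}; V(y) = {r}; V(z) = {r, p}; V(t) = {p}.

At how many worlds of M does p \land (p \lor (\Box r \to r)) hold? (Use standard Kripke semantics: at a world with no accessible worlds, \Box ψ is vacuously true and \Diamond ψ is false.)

5

Recall that \Box ψ holds at a world iff ψ holds at every accessible world, and \Diamond ψ holds iff ψ holds at some accessible world.
Let φ = p \land (p \lor (\Box r \to r)). Evaluate φ at each world:
  u (successors {x, z, t}): φ is false.
  v (successors {v, y}): φ is true.
  w (successors {v, x, y}): φ is true.
  x (successors {v, y}): φ is true.
  y (successors {x, y}): φ is false.
  z (successors {w, x}): φ is true.
  t (successors ∅): φ is true.
For instance, at v:
  At v: p is true, p \lor (\Box r \to r) is true, so p \land (p \lor (\Box r \to r)) is true.
    At v: p is true, \Box r \to r is true, so p \lor (\Box r \to r) is true.
      At v: \Box r is false, r is false, so \Box r \to r is true.
Satisfying worlds: {v, w, x, z, t}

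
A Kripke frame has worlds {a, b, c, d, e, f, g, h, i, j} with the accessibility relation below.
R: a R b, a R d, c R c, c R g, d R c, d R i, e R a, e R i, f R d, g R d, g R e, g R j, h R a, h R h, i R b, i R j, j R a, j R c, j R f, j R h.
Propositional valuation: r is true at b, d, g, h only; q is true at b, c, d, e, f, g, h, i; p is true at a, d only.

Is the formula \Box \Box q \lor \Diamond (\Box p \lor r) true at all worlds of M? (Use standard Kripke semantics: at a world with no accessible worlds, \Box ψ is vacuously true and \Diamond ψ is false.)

Let φ = \Box \Box q \lor \Diamond (\Box p \lor r). Evaluate φ at each world:
  a (successors {b, d}): φ is true.
  b (successors ∅): φ is true.
  c (successors {c, g}): φ is true.
  d (successors {c, i}): φ is false.
  e (successors {a, i}): φ is false.
  f (successors {d}): φ is true.
  g (successors {d, e, j}): φ is true.
  h (successors {a, h}): φ is true.
  i (successors {b, j}): φ is true.
  j (successors {a, c, f, h}): φ is true.
Detail at d (counterexample):
  At d: \Box \Box q is false, \Diamond (\Box p \lor r) is false, so \Box \Box q \lor \Diamond (\Box p \lor r) is false.
    At d: \Box \Box q requires \Box q at every successor {c, i}.
      \Box q fails at i, so \Box \Box q is false at d.
    At d: \Diamond (\Box p \lor r) requires \Box p \lor r at some successor in {c, i}.
      At c: \Box p \lor r is false.
      At i: \Box p \lor r is false.
    So \Diamond (\Box p \lor r) is false at d.

No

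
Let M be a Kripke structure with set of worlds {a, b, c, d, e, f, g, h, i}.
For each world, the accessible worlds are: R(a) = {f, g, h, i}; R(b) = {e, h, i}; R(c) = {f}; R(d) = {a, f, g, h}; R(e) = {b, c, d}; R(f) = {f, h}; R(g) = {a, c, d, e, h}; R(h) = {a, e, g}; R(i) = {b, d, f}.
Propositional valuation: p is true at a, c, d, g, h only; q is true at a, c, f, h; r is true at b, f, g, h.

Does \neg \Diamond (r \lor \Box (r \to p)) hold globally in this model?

Let φ = \neg \Diamond (r \lor \Box (r \to p)). Evaluate φ at each world:
  a (successors {f, g, h, i}): φ is false.
  b (successors {e, h, i}): φ is false.
  c (successors {f}): φ is false.
  d (successors {a, f, g, h}): φ is false.
  e (successors {b, c, d}): φ is false.
  f (successors {f, h}): φ is false.
  g (successors {a, c, d, e, h}): φ is false.
  h (successors {a, e, g}): φ is false.
  i (successors {b, d, f}): φ is false.
Detail at a (counterexample):
  At a: \Diamond (r \lor \Box (r \to p)) is true, so \neg \Diamond (r \lor \Box (r \to p)) is false.
    At a: \Diamond (r \lor \Box (r \to p)) requires r \lor \Box (r \to p) at some successor in {f, g, h, i}.
      r \lor \Box (r \to p) holds at f, so \Diamond (r \lor \Box (r \to p)) is true at a.

No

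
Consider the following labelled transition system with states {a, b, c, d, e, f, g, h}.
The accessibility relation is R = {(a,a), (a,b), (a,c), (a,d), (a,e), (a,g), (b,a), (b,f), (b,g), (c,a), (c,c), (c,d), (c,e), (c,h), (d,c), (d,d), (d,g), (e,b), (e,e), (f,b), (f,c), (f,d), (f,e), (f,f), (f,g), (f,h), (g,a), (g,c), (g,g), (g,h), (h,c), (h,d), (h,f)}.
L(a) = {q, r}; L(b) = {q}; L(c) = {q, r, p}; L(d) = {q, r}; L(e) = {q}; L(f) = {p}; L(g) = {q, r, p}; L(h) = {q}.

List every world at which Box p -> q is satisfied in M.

a, b, c, d, e, f, g, h

Recall that Box ψ holds at a world iff ψ holds at every accessible world, and Dia ψ holds iff ψ holds at some accessible world.
Let φ = Box p -> q. Evaluate φ at each world:
  a (successors {a, b, c, d, e, g}): φ is true.
  b (successors {a, f, g}): φ is true.
  c (successors {a, c, d, e, h}): φ is true.
  d (successors {c, d, g}): φ is true.
  e (successors {b, e}): φ is true.
  f (successors {b, c, d, e, f, g, h}): φ is true.
  g (successors {a, c, g, h}): φ is true.
  h (successors {c, d, f}): φ is true.
For instance, at h:
  At h: Box p is false, q is true, so Box p -> q is true.
    At h: Box p requires p at every successor {c, d, f}.
      p fails at d, so Box p is false at h.
Satisfying worlds: {a, b, c, d, e, f, g, h}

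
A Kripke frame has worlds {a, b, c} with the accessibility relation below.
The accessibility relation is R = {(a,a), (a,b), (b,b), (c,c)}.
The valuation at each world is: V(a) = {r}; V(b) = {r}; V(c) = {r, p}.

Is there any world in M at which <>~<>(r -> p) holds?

Yes

Let φ = <>~<>(r -> p). Evaluate φ at each world:
  a (successors {a, b}): φ is true.
  b (successors {b}): φ is true.
  c (successors {c}): φ is false.
Detail at a (witness):
  At a: <>~<>(r -> p) requires ~<>(r -> p) at some successor in {a, b}.
    ~<>(r -> p) holds at a, so <>~<>(r -> p) is true at a.
      At a: <>(r -> p) is false, so ~<>(r -> p) is true.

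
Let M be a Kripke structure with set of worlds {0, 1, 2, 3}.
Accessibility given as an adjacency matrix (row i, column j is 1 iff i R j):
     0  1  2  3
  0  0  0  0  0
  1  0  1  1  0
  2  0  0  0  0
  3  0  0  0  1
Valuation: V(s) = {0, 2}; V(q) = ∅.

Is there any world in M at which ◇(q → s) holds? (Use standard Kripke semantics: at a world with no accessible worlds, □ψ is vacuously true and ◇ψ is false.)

Recall that ◇ψ holds at a world iff ψ holds at some accessible world.
Let φ = ◇(q → s). Evaluate φ at each world:
  0 (successors ∅): φ is false.
  1 (successors {1, 2}): φ is true.
  2 (successors ∅): φ is false.
  3 (successors {3}): φ is true.
Detail at 1 (witness):
  At 1: ◇(q → s) requires q → s at some successor in {1, 2}.
    q → s holds at 1, so ◇(q → s) is true at 1.

Yes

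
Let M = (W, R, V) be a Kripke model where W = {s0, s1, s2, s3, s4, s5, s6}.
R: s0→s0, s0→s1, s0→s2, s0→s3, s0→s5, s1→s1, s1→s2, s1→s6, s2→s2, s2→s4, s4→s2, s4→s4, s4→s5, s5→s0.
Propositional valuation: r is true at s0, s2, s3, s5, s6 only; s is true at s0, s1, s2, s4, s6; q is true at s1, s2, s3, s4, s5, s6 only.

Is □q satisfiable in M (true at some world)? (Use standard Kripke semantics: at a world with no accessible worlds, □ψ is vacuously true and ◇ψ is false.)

Yes

Let φ = □q. Evaluate φ at each world:
  s0 (successors {s0, s1, s2, s3, s5}): φ is false.
  s1 (successors {s1, s2, s6}): φ is true.
  s2 (successors {s2, s4}): φ is true.
  s3 (successors ∅): φ is true.
  s4 (successors {s2, s4, s5}): φ is true.
  s5 (successors {s0}): φ is false.
  s6 (successors ∅): φ is true.
Detail at s1 (witness):
  At s1: □q requires q at every successor {s1, s2, s6}.
    At s1: q is true.
    At s2: q is true.
    At s6: q is true.
  So □q is true at s1.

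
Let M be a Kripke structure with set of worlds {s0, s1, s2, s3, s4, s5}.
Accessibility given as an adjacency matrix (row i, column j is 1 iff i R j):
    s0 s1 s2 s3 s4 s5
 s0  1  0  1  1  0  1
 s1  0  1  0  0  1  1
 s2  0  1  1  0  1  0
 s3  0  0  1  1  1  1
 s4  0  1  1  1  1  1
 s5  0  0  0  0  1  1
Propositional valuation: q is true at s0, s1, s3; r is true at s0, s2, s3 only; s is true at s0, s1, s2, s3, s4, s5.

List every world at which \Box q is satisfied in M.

none

Let φ = \Box q. Evaluate φ at each world:
  s0 (successors {s0, s2, s3, s5}): φ is false.
  s1 (successors {s1, s4, s5}): φ is false.
  s2 (successors {s1, s2, s4}): φ is false.
  s3 (successors {s2, s3, s4, s5}): φ is false.
  s4 (successors {s1, s2, s3, s4, s5}): φ is false.
  s5 (successors {s4, s5}): φ is false.
For instance, at s5:
  At s5: \Box q requires q at every successor {s4, s5}.
    q fails at s4, so \Box q is false at s5.
Satisfying worlds: none.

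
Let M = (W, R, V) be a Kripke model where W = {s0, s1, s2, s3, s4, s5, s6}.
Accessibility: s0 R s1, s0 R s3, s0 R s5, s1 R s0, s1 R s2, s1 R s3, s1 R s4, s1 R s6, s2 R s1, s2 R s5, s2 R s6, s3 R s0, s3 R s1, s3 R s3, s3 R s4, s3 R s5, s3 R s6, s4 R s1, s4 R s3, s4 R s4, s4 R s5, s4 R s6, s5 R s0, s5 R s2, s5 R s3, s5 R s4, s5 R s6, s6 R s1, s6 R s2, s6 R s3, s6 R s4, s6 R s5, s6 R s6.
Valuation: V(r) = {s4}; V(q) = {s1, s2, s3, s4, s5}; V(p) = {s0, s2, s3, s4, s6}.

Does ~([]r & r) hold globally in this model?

Let φ = ~([]r & r). Evaluate φ at each world:
  s0 (successors {s1, s3, s5}): φ is true.
  s1 (successors {s0, s2, s3, s4, s6}): φ is true.
  s2 (successors {s1, s5, s6}): φ is true.
  s3 (successors {s0, s1, s3, s4, s5, s6}): φ is true.
  s4 (successors {s1, s3, s4, s5, s6}): φ is true.
  s5 (successors {s0, s2, s3, s4, s6}): φ is true.
  s6 (successors {s1, s2, s3, s4, s5, s6}): φ is true.
For instance, at s0:
  At s0: []r & r is false, so ~([]r & r) is true.
    At s0: []r is false, r is false, so []r & r is false.
      At s0: []r requires r at every successor {s1, s3, s5}.
        r fails at s1, so []r is false at s0.

Yes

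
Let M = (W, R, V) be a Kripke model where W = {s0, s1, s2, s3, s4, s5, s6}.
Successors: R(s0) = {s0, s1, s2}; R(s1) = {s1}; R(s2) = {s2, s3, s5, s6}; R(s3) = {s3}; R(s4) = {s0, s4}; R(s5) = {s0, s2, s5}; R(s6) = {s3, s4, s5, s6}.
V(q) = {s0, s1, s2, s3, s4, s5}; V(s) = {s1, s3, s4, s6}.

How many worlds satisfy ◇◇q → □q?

Recall that □ψ holds at a world iff ψ holds at every accessible world, and ◇ψ holds iff ψ holds at some accessible world.
Let φ = ◇◇q → □q. Evaluate φ at each world:
  s0 (successors {s0, s1, s2}): φ is true.
  s1 (successors {s1}): φ is true.
  s2 (successors {s2, s3, s5, s6}): φ is false.
  s3 (successors {s3}): φ is true.
  s4 (successors {s0, s4}): φ is true.
  s5 (successors {s0, s2, s5}): φ is true.
  s6 (successors {s3, s4, s5, s6}): φ is false.
For instance, at s3:
  At s3: ◇◇q is true, □q is true, so ◇◇q → □q is true.
    At s3: ◇◇q requires ◇q at some successor in {s3}.
      ◇q holds at s3, so ◇◇q is true at s3.
    At s3: □q requires q at every successor {s3}.
      At s3: q is true.
    So □q is true at s3.
Satisfying worlds: {s0, s1, s3, s4, s5}

5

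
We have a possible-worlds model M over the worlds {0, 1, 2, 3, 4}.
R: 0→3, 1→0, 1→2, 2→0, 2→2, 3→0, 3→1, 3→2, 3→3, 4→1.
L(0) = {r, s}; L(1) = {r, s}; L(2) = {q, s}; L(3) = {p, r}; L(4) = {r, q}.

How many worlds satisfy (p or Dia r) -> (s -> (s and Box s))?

Recall that Box ψ holds at a world iff ψ holds at every accessible world, and Dia ψ holds iff ψ holds at some accessible world.
Let φ = (p or Dia r) -> (s -> (s and Box s)). Evaluate φ at each world:
  0 (successors {3}): φ is false.
  1 (successors {0, 2}): φ is true.
  2 (successors {0, 2}): φ is true.
  3 (successors {0, 1, 2, 3}): φ is true.
  4 (successors {1}): φ is true.
For instance, at 3:
  At 3: p or Dia r is true, s -> (s and Box s) is true, so (p or Dia r) -> (s -> (s and Box s)) is true.
    At 3: p is true, Dia r is true, so p or Dia r is true.
      At 3: Dia r requires r at some successor in {0, 1, 2, 3}.
        r holds at 0, so Dia r is true at 3.
    At 3: s is false, s and Box s is false, so s -> (s and Box s) is true.
      At 3: s is false, Box s is false, so s and Box s is false.
Satisfying worlds: {1, 2, 3, 4}

4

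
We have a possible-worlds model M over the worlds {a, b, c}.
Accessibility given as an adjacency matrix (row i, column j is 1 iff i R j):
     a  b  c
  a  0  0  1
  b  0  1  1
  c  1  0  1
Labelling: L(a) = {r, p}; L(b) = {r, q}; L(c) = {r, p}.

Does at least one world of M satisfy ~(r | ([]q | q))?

No

Let φ = ~(r | ([]q | q)). Evaluate φ at each world:
  a (successors {c}): φ is false.
  b (successors {b, c}): φ is false.
  c (successors {a, c}): φ is false.
For instance, at a:
  At a: r | ([]q | q) is true, so ~(r | ([]q | q)) is false.
    At a: r is true, []q | q is false, so r | ([]q | q) is true.
      At a: []q is false, q is false, so []q | q is false.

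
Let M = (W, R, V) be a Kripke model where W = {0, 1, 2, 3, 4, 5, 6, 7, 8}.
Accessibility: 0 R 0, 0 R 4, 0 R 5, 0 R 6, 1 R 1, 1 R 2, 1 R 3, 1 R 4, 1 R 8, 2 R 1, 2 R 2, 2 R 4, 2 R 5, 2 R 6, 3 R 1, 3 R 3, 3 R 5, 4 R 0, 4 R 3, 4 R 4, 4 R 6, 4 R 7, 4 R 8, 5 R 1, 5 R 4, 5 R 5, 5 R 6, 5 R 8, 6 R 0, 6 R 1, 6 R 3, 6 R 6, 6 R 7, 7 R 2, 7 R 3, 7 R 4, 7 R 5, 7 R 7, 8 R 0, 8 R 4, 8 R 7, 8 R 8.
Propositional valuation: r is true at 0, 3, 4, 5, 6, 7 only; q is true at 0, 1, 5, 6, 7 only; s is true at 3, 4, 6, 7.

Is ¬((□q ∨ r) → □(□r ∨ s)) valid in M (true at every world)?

Let φ = ¬((□q ∨ r) → □(□r ∨ s)). Evaluate φ at each world:
  0 (successors {0, 4, 5, 6}): φ is true.
  1 (successors {1, 2, 3, 4, 8}): φ is false.
  2 (successors {1, 2, 4, 5, 6}): φ is false.
  3 (successors {1, 3, 5}): φ is true.
  4 (successors {0, 3, 4, 6, 7, 8}): φ is true.
  5 (successors {1, 4, 5, 6, 8}): φ is true.
  6 (successors {0, 1, 3, 6, 7}): φ is true.
  7 (successors {2, 3, 4, 5, 7}): φ is true.
  8 (successors {0, 4, 7, 8}): φ is false.
Detail at 1 (counterexample):
  At 1: (□q ∨ r) → □(□r ∨ s) is true, so ¬((□q ∨ r) → □(□r ∨ s)) is false.
    At 1: □q ∨ r is false, □(□r ∨ s) is false, so (□q ∨ r) → □(□r ∨ s) is true.
      At 1: □q is false, r is false, so □q ∨ r is false.
      At 1: □(□r ∨ s) requires □r ∨ s at every successor {1, 2, 3, 4, 8}.
        □r ∨ s fails at 1, so □(□r ∨ s) is false at 1.

No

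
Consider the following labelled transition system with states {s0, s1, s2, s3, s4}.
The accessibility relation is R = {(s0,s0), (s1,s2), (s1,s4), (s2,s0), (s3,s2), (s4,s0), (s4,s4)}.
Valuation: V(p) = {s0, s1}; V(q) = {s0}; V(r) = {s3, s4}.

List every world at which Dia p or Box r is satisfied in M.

Let φ = Dia p or Box r. Evaluate φ at each world:
  s0 (successors {s0}): φ is true.
  s1 (successors {s2, s4}): φ is false.
  s2 (successors {s0}): φ is true.
  s3 (successors {s2}): φ is false.
  s4 (successors {s0, s4}): φ is true.
For instance, at s2:
  At s2: Dia p is true, Box r is false, so Dia p or Box r is true.
    At s2: Dia p requires p at some successor in {s0}.
      p holds at s0, so Dia p is true at s2.
    At s2: Box r requires r at every successor {s0}.
      r fails at s0, so Box r is false at s2.
Satisfying worlds: {s0, s2, s4}

s0, s2, s4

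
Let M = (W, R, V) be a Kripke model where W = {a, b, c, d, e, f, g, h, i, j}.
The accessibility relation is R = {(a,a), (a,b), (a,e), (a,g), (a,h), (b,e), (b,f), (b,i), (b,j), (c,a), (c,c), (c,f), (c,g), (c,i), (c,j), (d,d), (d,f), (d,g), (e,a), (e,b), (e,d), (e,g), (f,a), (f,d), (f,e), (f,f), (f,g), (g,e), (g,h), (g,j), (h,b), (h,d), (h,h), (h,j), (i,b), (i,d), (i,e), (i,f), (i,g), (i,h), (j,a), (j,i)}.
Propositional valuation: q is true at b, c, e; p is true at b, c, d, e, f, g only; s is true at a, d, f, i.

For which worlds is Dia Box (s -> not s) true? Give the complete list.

a, c, d, e, f, i

Let φ = Dia Box (s -> not s). Evaluate φ at each world:
  a (successors {a, b, e, g, h}): φ is true.
  b (successors {e, f, i, j}): φ is false.
  c (successors {a, c, f, g, i, j}): φ is true.
  d (successors {d, f, g}): φ is true.
  e (successors {a, b, d, g}): φ is true.
  f (successors {a, d, e, f, g}): φ is true.
  g (successors {e, h, j}): φ is false.
  h (successors {b, d, h, j}): φ is false.
  i (successors {b, d, e, f, g, h}): φ is true.
  j (successors {a, i}): φ is false.
For instance, at e:
  At e: Dia Box (s -> not s) requires Box (s -> not s) at some successor in {a, b, d, g}.
    Box (s -> not s) holds at g, so Dia Box (s -> not s) is true at e.
      At g: Box (s -> not s) requires s -> not s at every successor {e, h, j}.
        At e: s -> not s is true.
        At h: s -> not s is true.
        At j: s -> not s is true.
      So Box (s -> not s) is true at g.
Satisfying worlds: {a, c, d, e, f, i}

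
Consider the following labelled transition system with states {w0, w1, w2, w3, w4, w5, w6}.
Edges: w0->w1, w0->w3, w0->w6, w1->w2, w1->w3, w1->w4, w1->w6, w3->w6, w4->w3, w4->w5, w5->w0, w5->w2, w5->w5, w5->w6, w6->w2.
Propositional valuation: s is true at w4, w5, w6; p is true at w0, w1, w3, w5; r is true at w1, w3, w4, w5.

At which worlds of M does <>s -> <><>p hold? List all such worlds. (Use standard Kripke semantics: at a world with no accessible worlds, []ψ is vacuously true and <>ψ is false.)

Let φ = <>s -> <><>p. Evaluate φ at each world:
  w0 (successors {w1, w3, w6}): φ is true.
  w1 (successors {w2, w3, w4, w6}): φ is true.
  w2 (successors ∅): φ is true.
  w3 (successors {w6}): φ is false.
  w4 (successors {w3, w5}): φ is true.
  w5 (successors {w0, w2, w5, w6}): φ is true.
  w6 (successors {w2}): φ is true.
For instance, at w5:
  At w5: <>s is true, <><>p is true, so <>s -> <><>p is true.
    At w5: <>s requires s at some successor in {w0, w2, w5, w6}.
      s holds at w5, so <>s is true at w5.
    At w5: <><>p requires <>p at some successor in {w0, w2, w5, w6}.
      <>p holds at w0, so <><>p is true at w5.
Satisfying worlds: {w0, w1, w2, w4, w5, w6}

w0, w1, w2, w4, w5, w6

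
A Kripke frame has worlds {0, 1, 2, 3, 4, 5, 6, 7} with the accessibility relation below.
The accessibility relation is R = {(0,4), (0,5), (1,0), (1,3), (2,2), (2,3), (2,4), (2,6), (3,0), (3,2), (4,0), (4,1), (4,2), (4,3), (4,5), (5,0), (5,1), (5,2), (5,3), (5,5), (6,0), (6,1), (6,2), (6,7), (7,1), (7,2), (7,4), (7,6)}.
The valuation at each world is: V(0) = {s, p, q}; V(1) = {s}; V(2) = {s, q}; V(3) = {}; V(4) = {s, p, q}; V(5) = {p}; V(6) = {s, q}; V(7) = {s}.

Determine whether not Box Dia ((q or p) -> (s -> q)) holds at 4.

No

Recall that Box ψ holds at a world iff ψ holds at every accessible world, and Dia ψ holds iff ψ holds at some accessible world.
At 4: Box Dia ((q or p) -> (s -> q)) is true, so not Box Dia ((q or p) -> (s -> q)) is false.
  At 4: Box Dia ((q or p) -> (s -> q)) requires Dia ((q or p) -> (s -> q)) at every successor {0, 1, 2, 3, 5}.
    At 0: Dia ((q or p) -> (s -> q)) is true.
    At 1: Dia ((q or p) -> (s -> q)) is true.
    At 2: Dia ((q or p) -> (s -> q)) is true.
    At 3: Dia ((q or p) -> (s -> q)) is true.
    At 5: Dia ((q or p) -> (s -> q)) is true.
  So Box Dia ((q or p) -> (s -> q)) is true at 4.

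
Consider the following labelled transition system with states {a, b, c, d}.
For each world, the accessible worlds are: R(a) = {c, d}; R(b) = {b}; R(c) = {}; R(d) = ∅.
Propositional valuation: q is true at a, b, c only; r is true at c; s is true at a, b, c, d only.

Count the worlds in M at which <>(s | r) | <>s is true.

Let φ = <>(s | r) | <>s. Evaluate φ at each world:
  a (successors {c, d}): φ is true.
  b (successors {b}): φ is true.
  c (successors ∅): φ is false.
  d (successors ∅): φ is false.
For instance, at a:
  At a: <>(s | r) is true, <>s is true, so <>(s | r) | <>s is true.
    At a: <>(s | r) requires s | r at some successor in {c, d}.
      s | r holds at c, so <>(s | r) is true at a.
    At a: <>s requires s at some successor in {c, d}.
      s holds at c, so <>s is true at a.
Satisfying worlds: {a, b}

2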